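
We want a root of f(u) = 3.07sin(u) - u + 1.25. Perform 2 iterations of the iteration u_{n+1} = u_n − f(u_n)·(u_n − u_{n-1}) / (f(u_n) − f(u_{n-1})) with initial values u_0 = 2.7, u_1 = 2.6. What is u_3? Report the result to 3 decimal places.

f(2.7) = -0.13794, f(2.6) = 0.23259
u_2 = 2.60000 − 0.23259·(2.60000 − 2.70000) / (0.23259 − (-0.13794)) = 2.60000 − (-0.02326)/(0.37053) = 2.66277
f(2.66277) = 0.00168
u_3 = 2.66277 − 0.00168·(2.66277 − 2.60000) / (0.00168 − 0.23259) = 2.66277 − (0.00011)/(-0.23091) = 2.66323

2.663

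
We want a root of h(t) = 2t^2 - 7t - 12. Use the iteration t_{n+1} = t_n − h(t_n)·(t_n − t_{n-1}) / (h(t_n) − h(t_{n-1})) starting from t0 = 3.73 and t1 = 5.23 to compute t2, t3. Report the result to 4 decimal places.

4.6718, 4.7539

h(3.73) = -10.284200, h(5.23) = 6.095800
t2 = 5.230000 − 6.095800·(5.230000 − 3.730000) / (6.095800 − (-10.284200)) = 5.230000 − (9.143700)/(16.380000) = 4.671777
h(4.671777) = -1.051444
t3 = 4.671777 − (-1.051444)·(4.671777 − 5.230000) / (-1.051444 − 6.095800) = 4.671777 − (0.586940)/(-7.147244) = 4.753898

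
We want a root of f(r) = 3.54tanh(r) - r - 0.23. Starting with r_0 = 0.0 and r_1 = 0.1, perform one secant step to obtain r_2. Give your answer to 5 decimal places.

0.09097

f(0.0) = -0.2300000, f(0.1) = 0.0228247
r_2 = 0.1000000 − 0.0228247·(0.1000000 − 0.0000000) / (0.0228247 − (-0.2300000)) = 0.1000000 − (0.0022825)/(0.2528247) = 0.0909721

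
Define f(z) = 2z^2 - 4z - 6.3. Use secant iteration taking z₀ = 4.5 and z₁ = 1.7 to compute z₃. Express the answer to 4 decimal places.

3.3113

f(4.5) = 16.200000, f(1.7) = -7.320000
z₂ = 1.700000 − (-7.320000)·(1.700000 − 4.500000) / (-7.320000 − 16.200000) = 1.700000 − (20.496000)/(-23.520000) = 2.571429
f(2.571429) = -3.361224
z₃ = 2.571429 − (-3.361224)·(2.571429 − 1.700000) / (-3.361224 − (-7.320000)) = 2.571429 − (-2.929067)/(3.958776) = 3.311321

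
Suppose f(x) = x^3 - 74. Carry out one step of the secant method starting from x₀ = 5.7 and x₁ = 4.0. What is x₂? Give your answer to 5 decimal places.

f(5.7) = 111.1930000, f(4.0) = -10.0000000
x₂ = 4.0000000 − (-10.0000000)·(4.0000000 − 5.7000000) / (-10.0000000 − 111.1930000) = 4.0000000 − (17.0000000)/(-121.1930000) = 4.1402721

4.14027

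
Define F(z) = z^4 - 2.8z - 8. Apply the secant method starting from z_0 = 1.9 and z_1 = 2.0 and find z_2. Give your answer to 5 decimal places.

F(1.9) = -0.2879000, F(2.0) = 2.4000000
z_2 = 2.0000000 − 2.4000000·(2.0000000 − 1.9000000) / (2.4000000 − (-0.2879000)) = 2.0000000 − (0.2400000)/(2.6879000) = 1.9107110

1.91071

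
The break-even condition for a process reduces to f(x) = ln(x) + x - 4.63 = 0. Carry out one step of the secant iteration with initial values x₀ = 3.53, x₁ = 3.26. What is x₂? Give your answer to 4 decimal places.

3.4054

f(3.53) = 0.161298, f(3.26) = -0.188273
x₂ = 3.260000 − (-0.188273)·(3.260000 − 3.530000) / (-0.188273 − 0.161298) = 3.260000 − (0.050834)/(-0.349571) = 3.405417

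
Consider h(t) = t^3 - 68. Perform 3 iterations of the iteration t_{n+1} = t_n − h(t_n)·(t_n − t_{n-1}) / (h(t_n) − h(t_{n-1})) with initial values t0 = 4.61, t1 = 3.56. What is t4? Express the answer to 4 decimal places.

4.0815

h(4.61) = 29.972181, h(3.56) = -22.881984
t2 = 3.560000 − (-22.881984)·(3.560000 − 4.610000) / (-22.881984 − 29.972181) = 3.560000 − (24.026083)/(-52.854165) = 4.014573
h(4.014573) = -3.297938
t3 = 4.014573 − (-3.297938)·(4.014573 − 3.560000) / (-3.297938 − (-22.881984)) = 4.014573 − (-1.499154)/(19.584046) = 4.091123
h(4.091123) = 0.474296
t4 = 4.091123 − 0.474296·(4.091123 − 4.014573) / (0.474296 − (-3.297938)) = 4.091123 − (0.036307)/(3.772234) = 4.081498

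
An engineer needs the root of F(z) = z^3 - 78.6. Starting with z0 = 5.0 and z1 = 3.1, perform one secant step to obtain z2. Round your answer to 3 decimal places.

4.074

F(5.0) = 46.40000, F(3.1) = -48.80900
z2 = 3.10000 − (-48.80900)·(3.10000 − 5.00000) / (-48.80900 − 46.40000) = 3.10000 − (92.73710)/(-95.20900) = 4.07404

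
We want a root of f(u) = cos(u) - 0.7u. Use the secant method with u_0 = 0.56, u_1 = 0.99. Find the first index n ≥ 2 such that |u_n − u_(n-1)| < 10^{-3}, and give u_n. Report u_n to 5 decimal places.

n = 4, u_n = 0.89434

f(0.56) = 0.4552551, f(0.99) = -0.1443101
u_2 = 0.9900000 − (-0.1443101)·(0.4300000)/(-0.5995653) = 0.8865027;  |Δ| = 0.1034973
f(0.8865027) = 0.0115739
u_3 = 0.8865027 − 0.0115739·(-0.1034973)/(0.1558840) = 0.8941871;  |Δ| = 0.0076843
f(0.8941871) = 0.0002219
u_4 = 0.8941871 − 0.0002219·(0.0076843)/(-0.0113520) = 0.8943373;  |Δ| = 0.0001502
|u_4 − u_3| = 0.0001502 < 10^{-3}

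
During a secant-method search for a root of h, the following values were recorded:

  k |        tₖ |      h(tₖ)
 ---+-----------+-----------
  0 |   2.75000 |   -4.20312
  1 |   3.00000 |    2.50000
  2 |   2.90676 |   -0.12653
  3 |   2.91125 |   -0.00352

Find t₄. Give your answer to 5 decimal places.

2.91138

t₄ = 2.91125 − (-0.00352)·(2.91125 − 2.90676) / (-0.00352 − (-0.12653))
   = 2.91125 − (-0.0000158)/(0.1230100) = 2.9113785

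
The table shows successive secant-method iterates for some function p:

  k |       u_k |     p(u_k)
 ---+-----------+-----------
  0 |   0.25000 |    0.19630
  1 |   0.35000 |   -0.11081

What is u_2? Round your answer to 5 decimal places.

0.31392

u_2 = 0.35000 − (-0.11081)·(0.35000 − 0.25000) / (-0.11081 − 0.19630)
   = 0.35000 − (-0.0110810)/(-0.3071100) = 0.3139185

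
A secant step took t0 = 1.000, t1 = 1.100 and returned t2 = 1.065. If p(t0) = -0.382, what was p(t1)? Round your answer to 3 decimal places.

The secant line through (1.000, -0.382) and (1.100, p(t1)) crosses zero at t2 = 1.065.
So (1.000, -0.382), (1.100, p(t1)), (1.065, 0) are collinear:
p(t1) = -0.382 · (1.100 − 1.065) / (1.000 − 1.065) = -0.382 · (0.03500)/(-0.06500) = 0.20569

0.206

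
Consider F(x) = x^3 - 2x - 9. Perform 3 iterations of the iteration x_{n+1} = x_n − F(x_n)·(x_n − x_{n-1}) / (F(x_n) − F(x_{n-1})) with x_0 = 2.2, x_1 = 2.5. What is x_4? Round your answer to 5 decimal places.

F(2.2) = -2.7520000, F(2.5) = 1.6250000
x_2 = 2.5000000 − 1.6250000·(2.5000000 − 2.2000000) / (1.6250000 − (-2.7520000)) = 2.5000000 − (0.4875000)/(4.3770000) = 2.3886223
F(2.3886223) = -0.1489200
x_3 = 2.3886223 − (-0.1489200)·(2.3886223 − 2.5000000) / (-0.1489200 − 1.6250000) = 2.3886223 − (0.0165864)/(-1.7739200) = 2.3979725
F(2.3979725) = -0.0069512
x_4 = 2.3979725 − (-0.0069512)·(2.3979725 − 2.3886223) / (-0.0069512 − (-0.1489200)) = 2.3979725 − (-0.0000650)/(0.1419688) = 2.3984303

2.39843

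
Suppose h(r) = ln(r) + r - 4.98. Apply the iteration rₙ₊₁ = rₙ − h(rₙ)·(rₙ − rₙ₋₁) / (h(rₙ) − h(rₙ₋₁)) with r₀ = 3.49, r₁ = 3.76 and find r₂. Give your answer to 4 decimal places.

h(3.49) = -0.240098, h(3.76) = 0.104419
r₂ = 3.760000 − 0.104419·(3.760000 − 3.490000) / (0.104419 − (-0.240098)) = 3.760000 − (0.028193)/(0.344517) = 3.678166

3.6782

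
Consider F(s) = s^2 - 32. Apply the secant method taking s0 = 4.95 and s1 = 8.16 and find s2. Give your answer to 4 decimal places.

F(4.95) = -7.497500, F(8.16) = 34.585600
s2 = 8.160000 − 34.585600·(8.160000 − 4.950000) / (34.585600 − (-7.497500)) = 8.160000 − (111.019776)/(42.083100) = 5.521892

5.5219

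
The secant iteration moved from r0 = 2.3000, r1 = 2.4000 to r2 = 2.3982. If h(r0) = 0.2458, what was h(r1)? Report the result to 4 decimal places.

The secant line through (2.3000, 0.2458) and (2.4000, h(r1)) crosses zero at r2 = 2.3982.
So (2.3000, 0.2458), (2.4000, h(r1)), (2.3982, 0) are collinear:
h(r1) = 0.2458 · (2.4000 − 2.3982) / (2.3000 − 2.3982) = 0.2458 · (0.001800)/(-0.098200) = -0.004505

-0.0045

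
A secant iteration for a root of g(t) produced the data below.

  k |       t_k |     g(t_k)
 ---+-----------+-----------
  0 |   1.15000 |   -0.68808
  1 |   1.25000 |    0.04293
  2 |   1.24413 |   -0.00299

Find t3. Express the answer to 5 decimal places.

1.24451

t3 = 1.24413 − (-0.00299)·(1.24413 − 1.25000) / (-0.00299 − 0.04293)
   = 1.24413 − (0.0000176)/(-0.0459200) = 1.2445122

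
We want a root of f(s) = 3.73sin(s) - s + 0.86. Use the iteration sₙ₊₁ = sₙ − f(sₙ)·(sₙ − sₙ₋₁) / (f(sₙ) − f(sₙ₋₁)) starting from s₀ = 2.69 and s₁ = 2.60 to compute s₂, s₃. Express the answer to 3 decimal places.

2.643, 2.643

f(2.69) = -0.20223, f(2.60) = 0.18282
s₂ = 2.60000 − 0.18282·(2.60000 − 2.69000) / (0.18282 − (-0.20223)) = 2.60000 − (-0.01645)/(0.38505) = 2.64273
f(2.64273) = 0.00180
s₃ = 2.64273 − 0.00180·(2.64273 − 2.60000) / (0.00180 − 0.18282) = 2.64273 − (0.00008)/(-0.18102) = 2.64316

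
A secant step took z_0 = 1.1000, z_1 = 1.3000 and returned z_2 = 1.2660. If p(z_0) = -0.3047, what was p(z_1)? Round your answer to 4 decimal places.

The secant line through (1.1000, -0.3047) and (1.3000, p(z_1)) crosses zero at z_2 = 1.2660.
So (1.1000, -0.3047), (1.3000, p(z_1)), (1.2660, 0) are collinear:
p(z_1) = -0.3047 · (1.3000 − 1.2660) / (1.1000 − 1.2660) = -0.3047 · (0.034000)/(-0.166000) = 0.062408

0.0624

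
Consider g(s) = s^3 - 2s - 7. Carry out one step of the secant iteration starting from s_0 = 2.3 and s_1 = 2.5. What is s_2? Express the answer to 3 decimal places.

g(2.3) = 0.56700, g(2.5) = 3.62500
s_2 = 2.50000 − 3.62500·(2.50000 − 2.30000) / (3.62500 − 0.56700) = 2.50000 − (0.72500)/(3.05800) = 2.26292

2.263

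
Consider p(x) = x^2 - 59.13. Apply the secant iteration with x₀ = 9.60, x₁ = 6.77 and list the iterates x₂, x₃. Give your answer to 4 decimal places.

p(9.60) = 33.030000, p(6.77) = -13.297100
x₂ = 6.770000 − (-13.297100)·(6.770000 − 9.600000) / (-13.297100 − 33.030000) = 6.770000 − (37.630793)/(-46.327100) = 7.582285
p(7.582285) = -1.638959
x₃ = 7.582285 − (-1.638959)·(7.582285 − 6.770000) / (-1.638959 − (-13.297100)) = 7.582285 − (-1.331301)/(11.658141) = 7.696480

7.5823, 7.6965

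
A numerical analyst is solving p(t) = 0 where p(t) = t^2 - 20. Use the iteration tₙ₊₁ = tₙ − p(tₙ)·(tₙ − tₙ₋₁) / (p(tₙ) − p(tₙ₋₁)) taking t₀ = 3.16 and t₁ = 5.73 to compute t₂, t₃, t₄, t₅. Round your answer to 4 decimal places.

p(3.16) = -10.014400, p(5.73) = 12.832900
t₂ = 5.730000 − 12.832900·(5.730000 − 3.160000) / (12.832900 − (-10.014400)) = 5.730000 − (32.980553)/(22.847300) = 4.286479
p(4.286479) = -1.626096
t₃ = 4.286479 − (-1.626096)·(4.286479 − 5.730000) / (-1.626096 − 12.832900) = 4.286479 − (2.347304)/(-14.458996) = 4.448821
p(4.448821) = -0.207989
t₄ = 4.448821 − (-0.207989)·(4.448821 − 4.286479) / (-0.207989 − (-1.626096)) = 4.448821 − (-0.033765)/(1.418107) = 4.472631
p(4.472631) = 0.004432
t₅ = 4.472631 − 0.004432·(4.472631 − 4.448821) / (0.004432 − (-0.207989)) = 4.472631 − (0.000106)/(0.212422) = 4.472135

4.2865, 4.4488, 4.4726, 4.4721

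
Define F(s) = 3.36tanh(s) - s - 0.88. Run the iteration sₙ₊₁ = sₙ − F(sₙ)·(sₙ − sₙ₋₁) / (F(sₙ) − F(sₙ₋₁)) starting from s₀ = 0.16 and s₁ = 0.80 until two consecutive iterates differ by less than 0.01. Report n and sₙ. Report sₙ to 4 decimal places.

n = 5, sₙ = 0.4018

F(0.16) = -0.506941, F(0.80) = 0.551164
s₂ = 0.800000 − 0.551164·(0.640000)/(1.058105) = 0.466626;  |Δ| = 0.333374
F(0.466626) = 0.116550
s₃ = 0.466626 − 0.116550·(-0.333374)/(-0.434613) = 0.377225;  |Δ| = 0.089401
F(0.377225) = -0.046633
s₄ = 0.377225 − (-0.046633)·(-0.089401)/(-0.163184) = 0.402773;  |Δ| = 0.025548
F(0.402773) = 0.001820
s₅ = 0.402773 − 0.001820·(0.025548)/(0.048453) = 0.401814;  |Δ| = 0.000960
|s₅ − s₄| = 0.000960 < 0.01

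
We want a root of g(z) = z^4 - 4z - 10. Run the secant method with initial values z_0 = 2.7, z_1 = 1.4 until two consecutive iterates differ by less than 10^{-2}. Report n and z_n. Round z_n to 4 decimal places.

g(2.7) = 32.344100, g(1.4) = -11.758400
z_2 = 1.400000 − (-11.758400)·(-1.300000)/(-44.102500) = 1.746600;  |Δ| = 0.346600
g(1.746600) = -7.680172
z_3 = 1.746600 − (-7.680172)·(0.346600)/(4.078228) = 2.399321;  |Δ| = 0.652721
g(2.399321) = 13.542792
z_4 = 2.399321 − 13.542792·(0.652721)/(21.222964) = 1.982807;  |Δ| = 0.416514
g(1.982807) = -2.474356
z_5 = 1.982807 − (-2.474356)·(-0.416514)/(-16.017148) = 2.047151;  |Δ| = 0.064344
g(2.047151) = -0.625583
z_6 = 2.047151 − (-0.625583)·(0.064344)/(1.848773) = 2.068923;  |Δ| = 0.021772
g(2.068923) = 0.046498
z_7 = 2.068923 − 0.046498·(0.021772)/(0.672081) = 2.067417;  |Δ| = 0.001506
|z_7 − z_6| = 0.001506 < 10^{-2}

n = 7, z_n = 2.0674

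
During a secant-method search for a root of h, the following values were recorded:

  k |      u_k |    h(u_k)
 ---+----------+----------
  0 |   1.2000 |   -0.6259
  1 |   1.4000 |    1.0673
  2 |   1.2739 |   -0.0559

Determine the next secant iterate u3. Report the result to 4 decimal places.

u3 = 1.2739 − (-0.0559)·(1.2739 − 1.4000) / (-0.0559 − 1.0673)
   = 1.2739 − (0.007049)/(-1.123200) = 1.280176

1.2802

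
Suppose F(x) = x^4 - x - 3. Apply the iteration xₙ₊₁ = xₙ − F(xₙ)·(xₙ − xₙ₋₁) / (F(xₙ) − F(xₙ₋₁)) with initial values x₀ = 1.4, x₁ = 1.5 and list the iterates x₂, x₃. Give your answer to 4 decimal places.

1.4498, 1.4525

F(1.4) = -0.558400, F(1.5) = 0.562500
x₂ = 1.500000 − 0.562500·(1.500000 − 1.400000) / (0.562500 − (-0.558400)) = 1.500000 − (0.056250)/(1.120900) = 1.449817
F(1.449817) = -0.031541
x₃ = 1.449817 − (-0.031541)·(1.449817 − 1.500000) / (-0.031541 − 0.562500) = 1.449817 − (0.001583)/(-0.594041) = 1.452482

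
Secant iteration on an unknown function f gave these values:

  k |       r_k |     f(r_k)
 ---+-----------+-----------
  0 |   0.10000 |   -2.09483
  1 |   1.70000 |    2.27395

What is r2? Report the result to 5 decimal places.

r2 = 1.70000 − 2.27395·(1.70000 − 0.10000) / (2.27395 − (-2.09483))
   = 1.70000 − (3.6383200)/(4.3687800) = 0.8672000

0.86720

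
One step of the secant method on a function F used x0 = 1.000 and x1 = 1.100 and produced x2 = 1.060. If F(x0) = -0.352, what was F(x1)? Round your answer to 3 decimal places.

0.235

The secant line through (1.000, -0.352) and (1.100, F(x1)) crosses zero at x2 = 1.060.
So (1.000, -0.352), (1.100, F(x1)), (1.060, 0) are collinear:
F(x1) = -0.352 · (1.100 − 1.060) / (1.000 − 1.060) = -0.352 · (0.04000)/(-0.06000) = 0.23467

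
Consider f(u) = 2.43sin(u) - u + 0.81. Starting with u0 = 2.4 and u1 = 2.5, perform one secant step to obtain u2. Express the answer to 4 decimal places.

f(2.4) = 0.051376, f(2.5) = -0.235713
u2 = 2.500000 − (-0.235713)·(2.500000 − 2.400000) / (-0.235713 − 0.051376) = 2.500000 − (-0.023571)/(-0.287088) = 2.417895

2.4179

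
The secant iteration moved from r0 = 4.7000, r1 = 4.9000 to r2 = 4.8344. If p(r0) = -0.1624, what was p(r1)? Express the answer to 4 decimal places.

0.0793

The secant line through (4.7000, -0.1624) and (4.9000, p(r1)) crosses zero at r2 = 4.8344.
So (4.7000, -0.1624), (4.9000, p(r1)), (4.8344, 0) are collinear:
p(r1) = -0.1624 · (4.9000 − 4.8344) / (4.7000 − 4.8344) = -0.1624 · (0.065600)/(-0.134400) = 0.079267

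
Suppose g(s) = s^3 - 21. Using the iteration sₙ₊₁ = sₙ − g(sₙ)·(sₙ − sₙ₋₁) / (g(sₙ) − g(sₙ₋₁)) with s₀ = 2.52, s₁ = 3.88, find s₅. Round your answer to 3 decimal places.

2.759

g(2.52) = -4.99699, g(3.88) = 37.41107
s₂ = 3.88000 − 37.41107·(3.88000 − 2.52000) / (37.41107 − (-4.99699)) = 3.88000 − (50.87906)/(42.40806) = 2.68025
g(2.68025) = -1.74577
s₃ = 2.68025 − (-1.74577)·(2.68025 − 3.88000) / (-1.74577 − 37.41107) = 2.68025 − (2.09449)/(-39.15684) = 2.73374
g(2.73374) = -0.56984
s₄ = 2.73374 − (-0.56984)·(2.73374 − 2.68025) / (-0.56984 − (-1.74577)) = 2.73374 − (-0.03048)/(1.17593) = 2.75966
g(2.75966) = 0.01682
s₅ = 2.75966 − 0.01682·(2.75966 − 2.73374) / (0.01682 − (-0.56984)) = 2.75966 − (0.00044)/(0.58667) = 2.75892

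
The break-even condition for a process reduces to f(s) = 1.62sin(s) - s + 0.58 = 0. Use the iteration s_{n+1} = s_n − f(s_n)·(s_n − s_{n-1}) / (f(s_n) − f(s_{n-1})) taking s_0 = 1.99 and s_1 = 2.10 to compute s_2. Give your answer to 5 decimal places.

2.03009

f(1.99) = 0.0697296, f(2.10) = -0.1216008
s_2 = 2.1000000 − (-0.1216008)·(2.1000000 − 1.9900000) / (-0.1216008 − 0.0697296) = 2.1000000 − (-0.0133761)/(-0.1913305) = 2.0300891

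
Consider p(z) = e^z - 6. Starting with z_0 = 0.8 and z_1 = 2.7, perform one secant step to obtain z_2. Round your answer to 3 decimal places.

1.367

p(0.8) = -3.77446, p(2.7) = 8.87973
z_2 = 2.70000 − 8.87973·(2.70000 − 0.80000) / (8.87973 − (-3.77446)) = 2.70000 − (16.87149)/(12.65419) = 1.36673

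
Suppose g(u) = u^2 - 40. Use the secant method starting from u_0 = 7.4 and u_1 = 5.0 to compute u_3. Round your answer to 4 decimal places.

6.3381

g(7.4) = 14.760000, g(5.0) = -15.000000
u_2 = 5.000000 − (-15.000000)·(5.000000 − 7.400000) / (-15.000000 − 14.760000) = 5.000000 − (36.000000)/(-29.760000) = 6.209677
g(6.209677) = -1.439906
u_3 = 6.209677 − (-1.439906)·(6.209677 − 5.000000) / (-1.439906 − (-15.000000)) = 6.209677 − (-1.741822)/(13.560094) = 6.338129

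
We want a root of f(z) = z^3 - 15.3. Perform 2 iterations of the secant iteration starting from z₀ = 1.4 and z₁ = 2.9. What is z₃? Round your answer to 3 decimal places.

f(1.4) = -12.55600, f(2.9) = 9.08900
z₂ = 2.90000 − 9.08900·(2.90000 − 1.40000) / (9.08900 − (-12.55600)) = 2.90000 − (13.63350)/(21.64500) = 2.27013
f(2.27013) = -3.60088
z₃ = 2.27013 − (-3.60088)·(2.27013 − 2.90000) / (-3.60088 − 9.08900) = 2.27013 − (2.26808)/(-12.68988) = 2.44886

2.449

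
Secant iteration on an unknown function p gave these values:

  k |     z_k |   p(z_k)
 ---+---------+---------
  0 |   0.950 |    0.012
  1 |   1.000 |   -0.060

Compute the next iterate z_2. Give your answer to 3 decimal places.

0.958

z_2 = 1.000 − (-0.060)·(1.000 − 0.950) / (-0.060 − 0.012)
   = 1.000 − (-0.00300)/(-0.07200) = 0.95833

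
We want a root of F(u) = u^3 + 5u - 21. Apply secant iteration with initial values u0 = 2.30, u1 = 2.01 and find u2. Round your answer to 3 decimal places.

2.159

F(2.30) = 2.66700, F(2.01) = -2.82940
u2 = 2.01000 − (-2.82940)·(2.01000 − 2.30000) / (-2.82940 − 2.66700) = 2.01000 − (0.82053)/(-5.49640) = 2.15928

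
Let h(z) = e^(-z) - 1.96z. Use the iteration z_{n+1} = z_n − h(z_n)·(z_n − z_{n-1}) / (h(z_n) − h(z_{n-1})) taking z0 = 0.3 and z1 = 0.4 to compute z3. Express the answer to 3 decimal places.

0.357

h(0.3) = 0.15282, h(0.4) = -0.11368
z2 = 0.40000 − (-0.11368)·(0.40000 − 0.30000) / (-0.11368 − 0.15282) = 0.40000 − (-0.01137)/(-0.26650) = 0.35734
h(0.35734) = -0.00086
z3 = 0.35734 − (-0.00086)·(0.35734 − 0.40000) / (-0.00086 − (-0.11368)) = 0.35734 − (0.00004)/(0.11282) = 0.35702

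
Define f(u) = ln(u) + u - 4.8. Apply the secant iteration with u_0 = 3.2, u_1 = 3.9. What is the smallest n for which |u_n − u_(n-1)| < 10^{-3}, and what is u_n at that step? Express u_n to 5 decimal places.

f(3.2) = -0.4368492, f(3.9) = 0.4609766
u_2 = 3.9000000 − 0.4609766·(0.7000000)/(0.8978257) = 3.5405944;  |Δ| = 0.3594056
f(3.5405944) = 0.0048890
u_3 = 3.5405944 − 0.0048890·(-0.3594056)/(-0.4560875) = 3.5367418;  |Δ| = 0.0038527
f(3.5367418) = -0.0000523
u_4 = 3.5367418 − (-0.0000523)·(-0.0038527)/(-0.0049414) = 3.5367826;  |Δ| = 0.0000408
|u_4 − u_3| = 0.0000408 < 10^{-3}

n = 4, u_n = 3.53678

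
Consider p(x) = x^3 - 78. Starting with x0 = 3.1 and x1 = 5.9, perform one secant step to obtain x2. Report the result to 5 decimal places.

3.86876

p(3.1) = -48.2090000, p(5.9) = 127.3790000
x2 = 5.9000000 − 127.3790000·(5.9000000 − 3.1000000) / (127.3790000 − (-48.2090000)) = 5.9000000 − (356.6612000)/(175.5880000) = 3.8687610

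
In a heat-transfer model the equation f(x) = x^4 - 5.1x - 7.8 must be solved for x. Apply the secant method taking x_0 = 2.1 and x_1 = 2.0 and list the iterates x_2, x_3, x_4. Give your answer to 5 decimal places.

2.06807, 2.07000, 2.06989

f(2.1) = 0.9381000, f(2.0) = -2.0000000
x_2 = 2.0000000 − (-2.0000000)·(2.0000000 − 2.1000000) / (-2.0000000 − 0.9381000) = 2.0000000 − (0.2000000)/(-2.9381000) = 2.0680712
f(2.0680712) = -0.0551313
x_3 = 2.0680712 − (-0.0551313)·(2.0680712 − 2.0000000) / (-0.0551313 − (-2.0000000)) = 2.0680712 − (-0.0037529)/(1.9448687) = 2.0700008
f(2.0700008) = 0.0033929
x_4 = 2.0700008 − 0.0033929·(2.0700008 − 2.0680712) / (0.0033929 − (-0.0551313)) = 2.0700008 − (0.0000065)/(0.0585242) = 2.0698890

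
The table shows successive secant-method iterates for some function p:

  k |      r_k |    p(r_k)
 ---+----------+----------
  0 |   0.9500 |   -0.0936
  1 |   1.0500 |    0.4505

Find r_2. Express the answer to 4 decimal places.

r_2 = 1.0500 − 0.4505·(1.0500 − 0.9500) / (0.4505 − (-0.0936))
   = 1.0500 − (0.045050)/(0.544100) = 0.967203

0.9672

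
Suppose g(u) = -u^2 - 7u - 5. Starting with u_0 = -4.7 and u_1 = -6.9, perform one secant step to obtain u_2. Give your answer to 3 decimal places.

g(-4.7) = 5.81000, g(-6.9) = -4.31000
u_2 = -6.90000 − (-4.31000)·(-6.90000 − (-4.70000)) / (-4.31000 − 5.81000) = -6.90000 − (9.48200)/(-10.12000) = -5.96304

-5.963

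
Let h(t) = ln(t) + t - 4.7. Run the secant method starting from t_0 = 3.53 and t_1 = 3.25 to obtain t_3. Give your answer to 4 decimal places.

3.4590

h(3.53) = 0.091298, h(3.25) = -0.271345
t_2 = 3.250000 − (-0.271345)·(3.250000 − 3.530000) / (-0.271345 − 0.091298) = 3.250000 − (0.075977)/(-0.362643) = 3.459508
h(3.459508) = 0.000634
t_3 = 3.459508 − 0.000634·(3.459508 − 3.250000) / (0.000634 − (-0.271345)) = 3.459508 − (0.000133)/(0.271979) = 3.459019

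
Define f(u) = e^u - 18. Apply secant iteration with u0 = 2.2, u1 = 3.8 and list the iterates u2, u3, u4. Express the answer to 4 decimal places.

2.6025, 2.7753, 2.9081

f(2.2) = -8.974987, f(3.8) = 26.701184
u2 = 3.800000 − 26.701184·(3.800000 − 2.200000) / (26.701184 − (-8.974987)) = 3.800000 − (42.721895)/(35.676171) = 2.602509
f(2.602509) = -4.502440
u3 = 2.602509 − (-4.502440)·(2.602509 − 3.800000) / (-4.502440 − 26.701184) = 2.602509 − (5.391631)/(-31.203624) = 2.775298
f(2.775298) = -1.956600
u4 = 2.775298 − (-1.956600)·(2.775298 − 2.602509) / (-1.956600 − (-4.502440)) = 2.775298 − (-0.338078)/(2.545840) = 2.908094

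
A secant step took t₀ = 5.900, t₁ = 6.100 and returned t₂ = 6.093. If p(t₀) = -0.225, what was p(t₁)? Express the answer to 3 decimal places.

The secant line through (5.900, -0.225) and (6.100, p(t₁)) crosses zero at t₂ = 6.093.
So (5.900, -0.225), (6.100, p(t₁)), (6.093, 0) are collinear:
p(t₁) = -0.225 · (6.100 − 6.093) / (5.900 − 6.093) = -0.225 · (0.00700)/(-0.19300) = 0.00816

0.008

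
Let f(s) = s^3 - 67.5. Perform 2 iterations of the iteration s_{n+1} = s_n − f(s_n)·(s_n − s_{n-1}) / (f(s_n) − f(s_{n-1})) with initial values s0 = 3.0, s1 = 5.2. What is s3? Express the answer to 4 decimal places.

4.0023

f(3.0) = -40.500000, f(5.2) = 73.108000
s2 = 5.200000 − 73.108000·(5.200000 − 3.000000) / (73.108000 − (-40.500000)) = 5.200000 − (160.837600)/(113.608000) = 3.784276
f(3.784276) = -13.306359
s3 = 3.784276 − (-13.306359)·(3.784276 − 5.200000) / (-13.306359 − 73.108000) = 3.784276 − (18.838136)/(-86.414359) = 4.002274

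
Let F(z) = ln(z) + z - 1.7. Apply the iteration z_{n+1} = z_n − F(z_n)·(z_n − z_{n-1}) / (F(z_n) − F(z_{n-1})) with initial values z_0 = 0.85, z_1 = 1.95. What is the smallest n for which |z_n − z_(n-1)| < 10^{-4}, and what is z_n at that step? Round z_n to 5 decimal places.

n = 5, z_n = 1.37879

F(0.85) = -1.0125189, F(1.95) = 0.9178294
z_2 = 1.9500000 − 0.9178294·(1.1000000)/(1.9303483) = 1.4269792;  |Δ| = 0.5230208
F(1.4269792) = 0.0825390
z_3 = 1.4269792 − 0.0825390·(-0.5230208)/(-0.8352904) = 1.3752971;  |Δ| = 0.0516821
F(1.3752971) = -0.0060332
z_4 = 1.3752971 − (-0.0060332)·(-0.0516821)/(-0.0885722) = 1.3788174;  |Δ| = 0.0035204
F(1.3788174) = 0.0000437
z_5 = 1.3788174 − 0.0000437·(0.0035204)/(0.0060768) = 1.3787922;  |Δ| = 0.0000253
|z_5 − z_4| = 0.0000253 < 10^{-4}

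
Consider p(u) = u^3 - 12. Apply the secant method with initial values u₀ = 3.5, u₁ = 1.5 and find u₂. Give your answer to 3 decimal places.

1.937

p(3.5) = 30.87500, p(1.5) = -8.62500
u₂ = 1.50000 − (-8.62500)·(1.50000 − 3.50000) / (-8.62500 − 30.87500) = 1.50000 − (17.25000)/(-39.50000) = 1.93671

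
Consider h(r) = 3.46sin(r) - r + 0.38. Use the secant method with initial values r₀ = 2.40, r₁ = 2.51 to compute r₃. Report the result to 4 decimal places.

2.4869

h(2.40) = 0.317103, h(2.51) = -0.087109
r₂ = 2.510000 − (-0.087109)·(2.510000 − 2.400000) / (-0.087109 − 0.317103) = 2.510000 − (-0.009582)/(-0.404212) = 2.486295
h(2.486295) = 0.002214
r₃ = 2.486295 − 0.002214·(2.486295 − 2.510000) / (0.002214 − (-0.087109)) = 2.486295 − (-0.000052)/(0.089323) = 2.486882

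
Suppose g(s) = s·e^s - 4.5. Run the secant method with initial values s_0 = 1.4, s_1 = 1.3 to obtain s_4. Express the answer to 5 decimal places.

g(1.4) = 1.1772800, g(1.3) = 0.2700857
s_2 = 1.3000000 − 0.2700857·(1.3000000 − 1.4000000) / (0.2700857 − 1.1772800) = 1.3000000 − (-0.0270086)/(-0.9071943) = 1.2702285
g(1.2702285) = 0.0241298
s_3 = 1.2702285 − 0.0241298·(1.2702285 − 1.3000000) / (0.0241298 − 0.2700857) = 1.2702285 − (-0.0007184)/(-0.2459559) = 1.2673077
g(1.2673077) = 0.0005626
s_4 = 1.2673077 − 0.0005626·(1.2673077 − 1.2702285) / (0.0005626 − 0.0241298) = 1.2673077 − (-0.0000016)/(-0.0235671) = 1.2672380

1.26724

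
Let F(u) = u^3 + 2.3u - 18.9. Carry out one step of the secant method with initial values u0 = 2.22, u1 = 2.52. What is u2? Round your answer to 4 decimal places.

2.3688

F(2.22) = -2.852952, F(2.52) = 2.899008
u2 = 2.520000 − 2.899008·(2.520000 − 2.220000) / (2.899008 − (-2.852952)) = 2.520000 − (0.869702)/(5.751960) = 2.368799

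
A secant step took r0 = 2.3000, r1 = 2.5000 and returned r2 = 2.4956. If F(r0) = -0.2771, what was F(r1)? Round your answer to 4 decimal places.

0.0062

The secant line through (2.3000, -0.2771) and (2.5000, F(r1)) crosses zero at r2 = 2.4956.
So (2.3000, -0.2771), (2.5000, F(r1)), (2.4956, 0) are collinear:
F(r1) = -0.2771 · (2.5000 − 2.4956) / (2.3000 − 2.4956) = -0.2771 · (0.004400)/(-0.195600) = 0.006233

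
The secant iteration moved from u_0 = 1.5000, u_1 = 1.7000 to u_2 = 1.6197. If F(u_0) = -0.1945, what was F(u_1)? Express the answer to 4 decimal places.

0.1305

The secant line through (1.5000, -0.1945) and (1.7000, F(u_1)) crosses zero at u_2 = 1.6197.
So (1.5000, -0.1945), (1.7000, F(u_1)), (1.6197, 0) are collinear:
F(u_1) = -0.1945 · (1.7000 − 1.6197) / (1.5000 − 1.6197) = -0.1945 · (0.080300)/(-0.119700) = 0.130479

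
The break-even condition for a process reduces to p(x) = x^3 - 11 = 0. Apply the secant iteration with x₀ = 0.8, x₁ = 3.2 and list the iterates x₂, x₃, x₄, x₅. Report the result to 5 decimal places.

p(0.8) = -10.4880000, p(3.2) = 21.7680000
x₂ = 3.2000000 − 21.7680000·(3.2000000 − 0.8000000) / (21.7680000 − (-10.4880000)) = 3.2000000 − (52.2432000)/(32.2560000) = 1.5803571
p(1.5803571) = -7.0530127
x₃ = 1.5803571 − (-7.0530127)·(1.5803571 − 3.2000000) / (-7.0530127 − 21.7680000) = 1.5803571 − (11.4233616)/(-28.8210127) = 1.9767125
p(1.9767125) = -3.2762093
x₄ = 1.9767125 − (-3.2762093)·(1.9767125 − 1.5803571) / (-3.2762093 − (-7.0530127)) = 1.9767125 − (-1.2985430)/(3.7768034) = 2.3205331
p(2.3205331) = 1.4957780
x₅ = 2.3205331 − 1.4957780·(2.3205331 − 1.9767125) / (1.4957780 − (-3.2762093)) = 2.3205331 − (0.5142793)/(4.7719872) = 2.2127626

1.58036, 1.97671, 2.32053, 2.21276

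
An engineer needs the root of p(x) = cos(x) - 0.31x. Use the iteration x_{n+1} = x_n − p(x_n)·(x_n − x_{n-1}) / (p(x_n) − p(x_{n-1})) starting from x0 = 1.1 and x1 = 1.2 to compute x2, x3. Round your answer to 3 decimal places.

1.192, 1.192

p(1.1) = 0.11260, p(1.2) = -0.00964
x2 = 1.20000 − (-0.00964)·(1.20000 − 1.10000) / (-0.00964 − 0.11260) = 1.20000 − (-0.00096)/(-0.12224) = 1.19211
p(1.19211) = 0.00014
x3 = 1.19211 − 0.00014·(1.19211 − 1.20000) / (0.00014 − (-0.00964)) = 1.19211 − (0.00000)/(0.00979) = 1.19223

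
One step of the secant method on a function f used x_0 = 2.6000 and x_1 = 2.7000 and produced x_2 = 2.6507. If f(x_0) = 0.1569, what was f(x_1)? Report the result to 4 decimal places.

-0.1526

The secant line through (2.6000, 0.1569) and (2.7000, f(x_1)) crosses zero at x_2 = 2.6507.
So (2.6000, 0.1569), (2.7000, f(x_1)), (2.6507, 0) are collinear:
f(x_1) = 0.1569 · (2.7000 − 2.6507) / (2.6000 − 2.6507) = 0.1569 · (0.049300)/(-0.050700) = -0.152567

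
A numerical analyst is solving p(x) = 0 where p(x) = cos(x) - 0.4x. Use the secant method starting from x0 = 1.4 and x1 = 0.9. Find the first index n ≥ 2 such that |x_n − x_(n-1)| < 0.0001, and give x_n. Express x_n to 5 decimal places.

n = 5, x_n = 1.11051

p(1.4) = -0.3900329, p(0.9) = 0.2616100
x2 = 0.9000000 − 0.2616100·(-0.5000000)/(0.6516428) = 1.1007311;  |Δ| = 0.2007311
p(1.1007311) = 0.0126520
x3 = 1.1007311 − 0.0126520·(0.2007311)/(-0.2489580) = 1.1109322;  |Δ| = 0.0102011
p(1.1109322) = -0.0005465
x4 = 1.1109322 − (-0.0005465)·(0.0102011)/(-0.0131985) = 1.1105098;  |Δ| = 0.0004224
p(1.1105098) = 0.0000009
x5 = 1.1105098 − 0.0000009·(-0.0004224)/(0.0005475) = 1.1105105;  |Δ| = 0.0000007
|x5 − x4| = 0.0000007 < 0.0001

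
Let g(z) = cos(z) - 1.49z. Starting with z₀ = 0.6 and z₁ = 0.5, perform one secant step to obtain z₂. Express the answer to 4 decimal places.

0.5659

g(0.6) = -0.068664, g(0.5) = 0.132583
z₂ = 0.500000 − 0.132583·(0.500000 − 0.600000) / (0.132583 − (-0.068664)) = 0.500000 − (-0.013258)/(0.201247) = 0.565881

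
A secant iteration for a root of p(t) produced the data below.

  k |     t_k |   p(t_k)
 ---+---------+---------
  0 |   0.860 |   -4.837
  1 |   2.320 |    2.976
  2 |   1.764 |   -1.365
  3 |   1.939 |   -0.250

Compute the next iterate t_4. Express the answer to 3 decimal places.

1.978

t_4 = 1.939 − (-0.250)·(1.939 − 1.764) / (-0.250 − (-1.365))
   = 1.939 − (-0.04375)/(1.11500) = 1.97824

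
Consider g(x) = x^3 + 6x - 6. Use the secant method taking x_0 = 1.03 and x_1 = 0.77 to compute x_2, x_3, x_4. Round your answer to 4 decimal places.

g(1.03) = 1.272727, g(0.77) = -0.923467
x_2 = 0.770000 − (-0.923467)·(0.770000 − 1.030000) / (-0.923467 − 1.272727) = 0.770000 − (0.240101)/(-2.196194) = 0.879326
g(0.879326) = -0.044135
x_3 = 0.879326 − (-0.044135)·(0.879326 − 0.770000) / (-0.044135 − (-0.923467)) = 0.879326 − (-0.004825)/(0.879332) = 0.884813
g(0.884813) = 0.001597
x_4 = 0.884813 − 0.001597·(0.884813 − 0.879326) / (0.001597 − (-0.044135)) = 0.884813 − (0.000009)/(0.045732) = 0.884622

0.8793, 0.8848, 0.8846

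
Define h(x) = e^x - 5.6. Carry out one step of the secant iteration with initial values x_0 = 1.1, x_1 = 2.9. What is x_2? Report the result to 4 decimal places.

1.4080

h(1.1) = -2.595834, h(2.9) = 12.574145
x_2 = 2.900000 − 12.574145·(2.900000 − 1.100000) / (12.574145 − (-2.595834)) = 2.900000 − (22.633462)/(15.169979) = 1.408010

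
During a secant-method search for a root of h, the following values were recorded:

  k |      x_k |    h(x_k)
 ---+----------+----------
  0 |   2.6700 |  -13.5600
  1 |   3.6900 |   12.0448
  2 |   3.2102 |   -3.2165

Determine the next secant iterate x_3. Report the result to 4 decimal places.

x_3 = 3.2102 − (-3.2165)·(3.2102 − 3.6900) / (-3.2165 − 12.0448)
   = 3.2102 − (1.543277)/(-15.261300) = 3.311324

3.3113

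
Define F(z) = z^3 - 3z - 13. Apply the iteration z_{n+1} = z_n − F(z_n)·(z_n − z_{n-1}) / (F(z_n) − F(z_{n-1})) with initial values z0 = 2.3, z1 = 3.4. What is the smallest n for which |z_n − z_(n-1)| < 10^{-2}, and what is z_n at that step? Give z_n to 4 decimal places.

F(2.3) = -7.733000, F(3.4) = 16.104000
z2 = 3.400000 − 16.104000·(1.100000)/(23.837000) = 2.656853;  |Δ| = 0.743147
F(2.656853) = -2.216189
z3 = 2.656853 − (-2.216189)·(-0.743147)/(-18.320189) = 2.746751;  |Δ| = 0.089898
F(2.746751) = -0.517000
z4 = 2.746751 − (-0.517000)·(0.089898)/(1.699188) = 2.774104;  |Δ| = 0.027353
F(2.774104) = 0.026227
z5 = 2.774104 − 0.026227·(0.027353)/(0.543227) = 2.772783;  |Δ| = 0.001321
|z5 − z4| = 0.001321 < 10^{-2}

n = 5, z_n = 2.7728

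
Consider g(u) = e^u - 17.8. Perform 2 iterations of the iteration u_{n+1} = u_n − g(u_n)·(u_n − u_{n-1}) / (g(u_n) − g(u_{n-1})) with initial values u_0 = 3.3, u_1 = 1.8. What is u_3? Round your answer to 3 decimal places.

3.042

g(3.3) = 9.31264, g(1.8) = -11.75035
u_2 = 1.80000 − (-11.75035)·(1.80000 − 3.30000) / (-11.75035 − 9.31264) = 1.80000 − (17.62553)/(-21.06299) = 2.63680
g(2.63680) = -3.83156
u_3 = 2.63680 − (-3.83156)·(2.63680 − 1.80000) / (-3.83156 − (-11.75035)) = 2.63680 − (-3.20625)/(7.91880) = 3.04169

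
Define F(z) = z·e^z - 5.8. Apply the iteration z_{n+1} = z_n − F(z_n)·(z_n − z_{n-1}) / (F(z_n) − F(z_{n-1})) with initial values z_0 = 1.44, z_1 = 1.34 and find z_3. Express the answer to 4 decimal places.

F(1.44) = 0.277802, F(1.34) = -0.682482
z_2 = 1.340000 − (-0.682482)·(1.340000 − 1.440000) / (-0.682482 − 0.277802) = 1.340000 − (0.068248)/(-0.960284) = 1.411071
F(1.411071) = -0.014124
z_3 = 1.411071 − (-0.014124)·(1.411071 − 1.340000) / (-0.014124 − (-0.682482)) = 1.411071 − (-0.001004)/(0.668357) = 1.412573

1.4126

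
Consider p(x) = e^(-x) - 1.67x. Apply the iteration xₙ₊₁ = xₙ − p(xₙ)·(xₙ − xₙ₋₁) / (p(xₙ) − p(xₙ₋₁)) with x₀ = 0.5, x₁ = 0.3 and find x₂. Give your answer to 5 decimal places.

0.40242

p(0.5) = -0.2284693, p(0.3) = 0.2398182
x₂ = 0.3000000 − 0.2398182·(0.3000000 − 0.5000000) / (0.2398182 − (-0.2284693)) = 0.3000000 − (-0.0479636)/(0.4682876) = 0.4024235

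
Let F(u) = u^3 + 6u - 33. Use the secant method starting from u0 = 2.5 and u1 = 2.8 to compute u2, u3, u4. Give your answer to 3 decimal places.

2.588, 2.593, 2.593

F(2.5) = -2.37500, F(2.8) = 5.75200
u2 = 2.80000 − 5.75200·(2.80000 − 2.50000) / (5.75200 − (-2.37500)) = 2.80000 − (1.72560)/(8.12700) = 2.58767
F(2.58767) = -0.14683
u3 = 2.58767 − (-0.14683)·(2.58767 − 2.80000) / (-0.14683 − 5.75200) = 2.58767 − (0.03118)/(-5.89883) = 2.59296
F(2.59296) = -0.00873
u4 = 2.59296 − (-0.00873)·(2.59296 − 2.58767) / (-0.00873 − (-0.14683)) = 2.59296 − (-0.00005)/(0.13810) = 2.59329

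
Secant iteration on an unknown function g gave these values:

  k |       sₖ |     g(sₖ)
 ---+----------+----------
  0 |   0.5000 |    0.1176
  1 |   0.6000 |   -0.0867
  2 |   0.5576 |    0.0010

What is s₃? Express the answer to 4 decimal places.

0.5581

s₃ = 0.5576 − 0.0010·(0.5576 − 0.6000) / (0.0010 − (-0.0867))
   = 0.5576 − (-0.000042)/(0.087700) = 0.558083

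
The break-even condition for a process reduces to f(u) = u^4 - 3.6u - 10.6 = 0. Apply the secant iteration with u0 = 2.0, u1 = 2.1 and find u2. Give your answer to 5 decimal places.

f(2.0) = -1.8000000, f(2.1) = 1.2881000
u2 = 2.1000000 − 1.2881000·(2.1000000 − 2.0000000) / (1.2881000 − (-1.8000000)) = 2.1000000 − (0.1288100)/(3.0881000) = 2.0582883

2.05829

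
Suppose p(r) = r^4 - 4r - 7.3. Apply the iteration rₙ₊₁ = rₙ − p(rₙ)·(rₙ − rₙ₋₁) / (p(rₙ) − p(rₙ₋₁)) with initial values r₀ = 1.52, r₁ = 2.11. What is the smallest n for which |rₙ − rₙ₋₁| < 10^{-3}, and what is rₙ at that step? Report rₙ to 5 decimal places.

p(1.52) = -8.0420518, p(2.11) = 4.0811944
r₂ = 2.1100000 − 4.0811944·(0.5900000)/(12.1232462) = 1.9113812;  |Δ| = 0.1986188
p(1.9113812) = -1.5983535
r₃ = 1.9113812 − (-1.5983535)·(-0.1986188)/(-5.6795479) = 1.9672770;  |Δ| = 0.0558958
p(1.9672770) = -0.1908234
r₄ = 1.9672770 − (-0.1908234)·(0.0558958)/(1.4075301) = 1.9748550;  |Δ| = 0.0075780
p(1.9748550) = 0.0109879
r₅ = 1.9748550 − 0.0109879·(0.0075780)/(0.2018112) = 1.9744424;  |Δ| = 0.0004126
|r₅ − r₄| = 0.0004126 < 10^{-3}

n = 5, rₙ = 1.97444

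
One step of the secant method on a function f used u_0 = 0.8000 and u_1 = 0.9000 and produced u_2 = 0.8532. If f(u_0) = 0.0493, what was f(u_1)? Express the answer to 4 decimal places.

The secant line through (0.8000, 0.0493) and (0.9000, f(u_1)) crosses zero at u_2 = 0.8532.
So (0.8000, 0.0493), (0.9000, f(u_1)), (0.8532, 0) are collinear:
f(u_1) = 0.0493 · (0.9000 − 0.8532) / (0.8000 − 0.8532) = 0.0493 · (0.046800)/(-0.053200) = -0.043369

-0.0434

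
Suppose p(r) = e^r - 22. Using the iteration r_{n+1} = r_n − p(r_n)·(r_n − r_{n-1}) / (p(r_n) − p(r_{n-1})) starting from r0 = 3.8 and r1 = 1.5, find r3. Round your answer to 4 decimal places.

3.7725

p(3.8) = 22.701184, p(1.5) = -17.518311
r2 = 1.500000 − (-17.518311)·(1.500000 − 3.800000) / (-17.518311 − 22.701184) = 1.500000 − (40.292115)/(-40.219495) = 2.501806
p(2.501806) = -9.795490
r3 = 2.501806 − (-9.795490)·(2.501806 − 1.500000) / (-9.795490 − (-17.518311)) = 2.501806 − (-9.813176)/(7.722821) = 3.772478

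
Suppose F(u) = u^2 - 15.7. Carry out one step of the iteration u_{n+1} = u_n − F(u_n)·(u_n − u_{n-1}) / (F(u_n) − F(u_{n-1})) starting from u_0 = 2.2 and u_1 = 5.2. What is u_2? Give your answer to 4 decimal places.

F(2.2) = -10.860000, F(5.2) = 11.340000
u_2 = 5.200000 − 11.340000·(5.200000 − 2.200000) / (11.340000 − (-10.860000)) = 5.200000 − (34.020000)/(22.200000) = 3.667568

3.6676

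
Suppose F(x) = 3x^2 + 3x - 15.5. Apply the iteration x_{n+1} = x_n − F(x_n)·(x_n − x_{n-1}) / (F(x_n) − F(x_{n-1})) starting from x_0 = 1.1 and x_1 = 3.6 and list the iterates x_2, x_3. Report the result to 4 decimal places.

F(1.1) = -8.570000, F(3.6) = 34.180000
x_2 = 3.600000 − 34.180000·(3.600000 − 1.100000) / (34.180000 − (-8.570000)) = 3.600000 − (85.450000)/(42.750000) = 1.601170
F(1.601170) = -3.005259
x_3 = 1.601170 − (-3.005259)·(1.601170 − 3.600000) / (-3.005259 − 34.180000) = 1.601170 − (6.007003)/(-37.185259) = 1.762712

1.6012, 1.7627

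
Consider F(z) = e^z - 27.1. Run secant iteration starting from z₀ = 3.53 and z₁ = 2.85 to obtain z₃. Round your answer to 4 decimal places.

F(3.53) = 7.023968, F(2.85) = -9.812218
z₂ = 2.850000 − (-9.812218)·(2.850000 − 3.530000) / (-9.812218 − 7.023968) = 2.850000 − (6.672308)/(-16.836186) = 3.246308
F(3.246308) = -1.404713
z₃ = 3.246308 − (-1.404713)·(3.246308 − 2.850000) / (-1.404713 − (-9.812218)) = 3.246308 − (-0.556698)/(8.407505) = 3.312522

3.3125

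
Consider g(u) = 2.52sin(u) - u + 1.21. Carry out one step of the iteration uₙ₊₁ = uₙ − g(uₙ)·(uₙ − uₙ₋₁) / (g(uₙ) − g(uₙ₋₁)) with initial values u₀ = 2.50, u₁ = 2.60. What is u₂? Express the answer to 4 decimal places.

2.5706

g(2.50) = 0.218150, g(2.60) = -0.090937
u₂ = 2.600000 − (-0.090937)·(2.600000 − 2.500000) / (-0.090937 − 0.218150) = 2.600000 − (-0.009094)/(-0.309086) = 2.570579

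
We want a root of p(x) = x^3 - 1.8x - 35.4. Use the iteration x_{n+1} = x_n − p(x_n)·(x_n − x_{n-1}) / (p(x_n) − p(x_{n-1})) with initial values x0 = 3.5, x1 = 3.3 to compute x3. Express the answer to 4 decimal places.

3.4661

p(3.5) = 1.175000, p(3.3) = -5.403000
x2 = 3.300000 − (-5.403000)·(3.300000 − 3.500000) / (-5.403000 − 1.175000) = 3.300000 − (1.080600)/(-6.578000) = 3.464275
p(3.464275) = -0.060238
x3 = 3.464275 − (-0.060238)·(3.464275 − 3.300000) / (-0.060238 − (-5.403000)) = 3.464275 − (-0.009896)/(5.342762) = 3.466127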